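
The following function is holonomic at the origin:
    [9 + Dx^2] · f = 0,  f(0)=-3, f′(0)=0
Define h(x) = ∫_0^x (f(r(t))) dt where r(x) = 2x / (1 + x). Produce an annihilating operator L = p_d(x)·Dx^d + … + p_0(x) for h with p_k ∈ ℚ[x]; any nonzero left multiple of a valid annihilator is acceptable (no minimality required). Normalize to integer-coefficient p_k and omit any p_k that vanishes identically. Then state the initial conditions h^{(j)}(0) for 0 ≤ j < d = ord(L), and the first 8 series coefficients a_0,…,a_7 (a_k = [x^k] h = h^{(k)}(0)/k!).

f: a_k = -3, 0, 27/2, 0, -81/8, 0, 243/80, 0, …
Change of var in L_f (x↦r) gives L₀.
Integrate: L := L₀·Dx.
L = 36·Dx + (2 + 6·x + 6·x^2 + 2·x^3)·Dx^2 + (1 + 4·x + 6·x^2 + 4·x^3 + x^4)·Dx^3  (order 3).
h: a_k = 0, -3, 0, 18, -27, 0, 72, -5778/35, …
ICs: h(0) = 0, h′(0) = -3, h′′(0) = 0.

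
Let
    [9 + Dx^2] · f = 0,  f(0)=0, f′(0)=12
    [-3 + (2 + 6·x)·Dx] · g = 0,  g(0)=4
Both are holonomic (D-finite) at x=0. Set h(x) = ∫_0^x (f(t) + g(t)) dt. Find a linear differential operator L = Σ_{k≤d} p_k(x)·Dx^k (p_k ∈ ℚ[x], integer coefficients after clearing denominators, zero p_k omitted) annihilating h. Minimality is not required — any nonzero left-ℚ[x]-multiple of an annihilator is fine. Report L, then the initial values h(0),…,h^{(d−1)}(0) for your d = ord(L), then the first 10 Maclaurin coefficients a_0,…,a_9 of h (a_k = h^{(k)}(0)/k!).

f: a_k = 0, 12, 0, -18, 0, 81/10, 0, -243/140, 0, 243/1120, …
g: a_k = 4, 6, -9/2, 27/4, -405/32, 1701/64, -15309/256, 72171/512, -2814669/8192, 14073345/16384, …
Sum ⇒ L₀ = lclm(L_f,L_g) in ℚ(x)⟨Dx⟩.
Integrate: L := L₀·Dx.
L = (-63 - 216·x - 324·x^2)·Dx + (18 + 198·x + 648·x^2 + 648·x^3)·Dx^2 + (-7 - 24·x - 36·x^2)·Dx^3 + (2 + 22·x + 72·x^2 + 72·x^3)·Dx^4  (order 4).
h: a_k = 0, 4, 9, -3/2, -45/16, -81/32, 3699/640, -2187/256, 2494881/143360, -312741/8192, …
ICs: h(0) = 0, h′(0) = 4, h′′(0) = 18, h′′′(0) = -9.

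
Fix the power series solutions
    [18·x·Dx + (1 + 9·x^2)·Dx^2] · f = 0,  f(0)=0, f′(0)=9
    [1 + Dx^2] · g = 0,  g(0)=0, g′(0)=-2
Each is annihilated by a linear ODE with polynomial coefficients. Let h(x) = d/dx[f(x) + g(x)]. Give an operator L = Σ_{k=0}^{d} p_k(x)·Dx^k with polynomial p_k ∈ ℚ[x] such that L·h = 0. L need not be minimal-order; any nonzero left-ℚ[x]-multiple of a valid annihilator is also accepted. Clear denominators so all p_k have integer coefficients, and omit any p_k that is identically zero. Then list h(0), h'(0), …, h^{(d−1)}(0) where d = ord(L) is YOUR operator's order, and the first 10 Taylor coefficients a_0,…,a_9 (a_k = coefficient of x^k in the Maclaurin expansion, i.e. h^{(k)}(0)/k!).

L = (-1926·x + 17820·x^3 + 1458·x^5) + (-17 + 351·x^2 + 4617·x^4 + 729·x^6)·Dx + (-1926·x + 17820·x^3 + 1458·x^5)·Dx^2 + (-17 + 351·x^2 + 4617·x^4 + 729·x^6)·Dx^3  (order 3).
h: a_k = 7, 0, -80, 0, 8747/12, 0, -2361959/360, 0, 1190427839/20160, 0, …
ICs: h(0) = 7, h′(0) = 0, h′′(0) = -160.

f: a_k = 0, 9, 0, -27, 0, 729/5, 0, -6561/7, 0, 6561, …
g: a_k = 0, -2, 0, 1/3, 0, -1/60, 0, 1/2520, 0, -1/181440, …
Sum ⇒ L₀ = lclm(L_f,L_g) in ℚ(x)⟨Dx⟩.
Derive L from L₀ (diff closure).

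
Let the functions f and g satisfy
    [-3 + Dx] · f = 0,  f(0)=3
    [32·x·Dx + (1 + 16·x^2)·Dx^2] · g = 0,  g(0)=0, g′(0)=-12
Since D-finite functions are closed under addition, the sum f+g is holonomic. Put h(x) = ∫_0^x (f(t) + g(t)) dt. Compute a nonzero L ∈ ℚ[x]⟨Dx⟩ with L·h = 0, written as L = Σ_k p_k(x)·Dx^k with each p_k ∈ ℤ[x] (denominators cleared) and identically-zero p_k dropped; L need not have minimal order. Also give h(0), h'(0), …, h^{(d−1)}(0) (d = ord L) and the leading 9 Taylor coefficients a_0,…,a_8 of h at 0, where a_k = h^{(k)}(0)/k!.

f: a_k = 3, 9, 27/2, 27/2, 81/8, 243/40, 243/80, 729/560, 2187/4480, …
g: a_k = 0, -12, 0, 64, 0, -3072/5, 0, 49152/7, 0, …
Sum ⇒ L₀ = lclm(L_f,L_g) in ℚ(x)⟨Dx⟩.
h=∫h₀ ⇒ L = L₀·Dx.
L = (96 - 288·x - 4608·x^2 - 4608·x^3)·Dx^2 + (-41 + 1248·x^2 - 2304·x^4)·Dx^3 + (3 + 32·x + 96·x^2 + 512·x^3 + 768·x^4)·Dx^4  (order 4).
h: a_k = 0, 3, -3/2, 9/2, 155/8, 81/40, -8111/80, 243/560, 3932889/4480, …
ICs: h(0) = 0, h′(0) = 3, h′′(0) = -3, h′′′(0) = 27.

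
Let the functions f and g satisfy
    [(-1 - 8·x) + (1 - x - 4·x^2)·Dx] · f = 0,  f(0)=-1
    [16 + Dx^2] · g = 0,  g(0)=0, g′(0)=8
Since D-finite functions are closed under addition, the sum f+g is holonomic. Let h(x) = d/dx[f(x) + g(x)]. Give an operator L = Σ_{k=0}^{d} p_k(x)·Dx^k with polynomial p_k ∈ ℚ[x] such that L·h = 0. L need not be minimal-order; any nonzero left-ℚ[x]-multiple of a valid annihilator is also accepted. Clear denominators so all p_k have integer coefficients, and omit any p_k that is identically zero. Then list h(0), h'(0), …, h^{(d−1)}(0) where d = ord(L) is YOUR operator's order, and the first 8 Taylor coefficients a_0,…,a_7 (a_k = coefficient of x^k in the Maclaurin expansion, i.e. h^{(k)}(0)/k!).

L = (6848 + 35072·x + 150784·x^2 + 87040·x^3 + 204800·x^4 + 147456·x^5 + 196608·x^6) + (-560 - 4048·x + 5184·x^2 + 13952·x^3 + 2560·x^4 + 18432·x^5 + 57344·x^6 + 65536·x^7)·Dx + (428 + 2192·x + 9424·x^2 + 5440·x^3 + 12800·x^4 + 9216·x^5 + 12288·x^6)·Dx^2 + (-35 - 253·x + 324·x^2 + 872·x^3 + 160·x^4 + 1152·x^5 + 3584·x^6 + 4096·x^7)·Dx^3  (order 3).
h: a_k = 7, -10, -91, -116, -719/3, -1086, -140963/45, -9320, …
ICs: h(0) = 7, h′(0) = -10, h′′(0) = -182.

f: a_k = -1, -1, -5, -9, -29, -65, -181, -441, …
g: a_k = 0, 8, 0, -64/3, 0, 256/15, 0, -2048/315, …
f+g: L₀ = lclm(L_f,L_g), ord ≤ 1+2.
Differentiate: ansatz ord ≤ ord L₀ ⇒ L.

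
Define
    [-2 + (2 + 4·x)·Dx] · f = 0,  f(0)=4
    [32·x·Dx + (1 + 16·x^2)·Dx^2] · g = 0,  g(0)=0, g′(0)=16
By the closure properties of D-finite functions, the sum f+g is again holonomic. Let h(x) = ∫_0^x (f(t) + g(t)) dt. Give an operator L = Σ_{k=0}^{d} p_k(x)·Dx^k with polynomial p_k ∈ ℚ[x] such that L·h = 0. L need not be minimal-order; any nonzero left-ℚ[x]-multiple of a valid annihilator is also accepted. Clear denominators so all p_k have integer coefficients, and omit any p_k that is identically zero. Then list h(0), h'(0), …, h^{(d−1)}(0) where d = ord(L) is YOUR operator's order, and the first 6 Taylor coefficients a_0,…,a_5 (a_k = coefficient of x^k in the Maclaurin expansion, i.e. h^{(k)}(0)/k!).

f: a_k = 4, 4, -2, 2, -5/2, 7/2, …
g: a_k = 0, 16, 0, -256/3, 0, 4096/5, …
Sum ⇒ L₀ = lclm(L_f,L_g) in ℚ(x)⟨Dx⟩.
h=∫₀ˣh₀: take L = L₀·Dx.
L = (-32 - 160·x + 1536·x^2 + 1536·x^3)·Dx^2 + (-35 - 128·x + 1312·x^2 + 6144·x^3 + 5376·x^4)·Dx^3 + (-1 + 30·x + 96·x^2 + 576·x^3 + 1792·x^4 + 1536·x^5)·Dx^4  (order 4).
h: a_k = 0, 4, 10, -2/3, -125/6, -1/2, …
ICs: h(0) = 0, h′(0) = 4, h′′(0) = 20, h′′′(0) = -4.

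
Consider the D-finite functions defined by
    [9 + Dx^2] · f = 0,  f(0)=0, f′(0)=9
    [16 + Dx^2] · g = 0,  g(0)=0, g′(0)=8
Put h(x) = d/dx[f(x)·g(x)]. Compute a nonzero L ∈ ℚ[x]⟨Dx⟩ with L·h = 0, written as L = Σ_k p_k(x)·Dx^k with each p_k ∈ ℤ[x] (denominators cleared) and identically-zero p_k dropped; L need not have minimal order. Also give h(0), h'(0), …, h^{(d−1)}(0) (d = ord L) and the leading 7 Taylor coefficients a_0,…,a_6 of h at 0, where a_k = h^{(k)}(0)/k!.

f: a_k = 0, 9, 0, -27/2, 0, 243/40, 0, …
g: a_k = 0, 8, 0, -64/3, 0, 256/15, 0, …
h₀=f·g: eliminate ⇒ L₀, order ≤ 2·2.
Differentiate: ansatz ord ≤ ord L₀ ⇒ L.
L = 49 + 50·Dx^2 + Dx^4  (order 4).
h: a_k = 0, 144, 0, -1200, 0, 14706/5, 0, …
ICs: h(0) = 0, h′(0) = 144, h′′(0) = 0, h′′′(0) = -7200.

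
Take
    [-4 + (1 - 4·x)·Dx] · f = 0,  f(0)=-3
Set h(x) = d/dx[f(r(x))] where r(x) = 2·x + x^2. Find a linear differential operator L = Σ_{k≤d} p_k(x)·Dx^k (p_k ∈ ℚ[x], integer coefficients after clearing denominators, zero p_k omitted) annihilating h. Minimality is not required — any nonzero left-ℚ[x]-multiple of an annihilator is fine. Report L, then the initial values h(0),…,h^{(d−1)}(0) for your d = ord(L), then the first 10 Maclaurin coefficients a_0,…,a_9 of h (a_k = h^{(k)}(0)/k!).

f: a_k = -3, -12, -48, -192, -768, -3072, -12288, -49152, -196608, -786432, …
f∘r: x↦r, Dx↦Dx/r' in L_f ⇒ L₀.
Derive L from L₀ (diff closure).
L = (17 + 24·x + 12·x^2) + (-1 + 7·x + 12·x^2 + 4·x^3)·Dx  (order 1).
h: a_k = -24, -408, -5184, -58560, -620160, -6304896, -62318592, -603396096, -5751060480, -54137518080, …
ICs: h(0) = -24.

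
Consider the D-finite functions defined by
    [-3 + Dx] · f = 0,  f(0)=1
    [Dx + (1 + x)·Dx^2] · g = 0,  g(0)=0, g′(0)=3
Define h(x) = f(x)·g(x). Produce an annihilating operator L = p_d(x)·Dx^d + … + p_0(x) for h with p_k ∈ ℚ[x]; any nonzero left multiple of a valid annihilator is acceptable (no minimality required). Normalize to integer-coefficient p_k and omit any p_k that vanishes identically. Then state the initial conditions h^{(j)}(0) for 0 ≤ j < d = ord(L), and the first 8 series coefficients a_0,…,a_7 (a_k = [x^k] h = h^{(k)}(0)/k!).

f: a_k = 1, 3, 9/2, 9/2, 27/8, 81/40, 81/80, 243/560, …
g: a_k = 0, 3, -3/2, 1, -3/4, 3/5, -1/2, 3/7, …
L₀ := L_f ⊗_s L_g (sym. prod.), ord ≤ 2.
L = (6 + 9·x) + (-5 - 6·x)·Dx + (1 + x)·Dx^2  (order 2).
h: a_k = 0, 3, 15/2, 10, 9, 249/40, 55/16, 57/35, …
ICs: h(0) = 0, h′(0) = 3.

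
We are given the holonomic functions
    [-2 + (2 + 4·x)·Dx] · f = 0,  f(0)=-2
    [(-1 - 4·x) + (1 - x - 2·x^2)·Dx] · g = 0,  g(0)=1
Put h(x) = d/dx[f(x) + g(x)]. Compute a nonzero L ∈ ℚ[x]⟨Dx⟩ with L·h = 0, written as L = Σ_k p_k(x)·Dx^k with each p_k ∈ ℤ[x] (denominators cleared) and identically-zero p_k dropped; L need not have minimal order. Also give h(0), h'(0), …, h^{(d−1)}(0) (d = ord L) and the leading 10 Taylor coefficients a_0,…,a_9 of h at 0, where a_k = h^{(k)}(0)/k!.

f: a_k = -2, -2, 1, -1, 5/4, -7/4, 21/8, -33/8, 429/64, -715/64, …
g: a_k = 1, 1, 3, 5, 11, 21, 43, 85, 171, 341, …
f+g: L₀ = lclm(L_f,L_g), ord ≤ 1+1.
h₀' ⇒ L via d/dx closure of L₀.
L = (-48 - 222·x - 432·x^2 - 336·x^3 - 240·x^4) + (-27 - 258·x - 873·x^2 - 1368·x^3 - 1284·x^4 - 720·x^5)·Dx + (7 + 34·x + 41·x^2 - 54·x^3 - 236·x^4 - 328·x^5 - 160·x^6)·Dx^2  (order 2).
h: a_k = -1, 8, 12, 49, 385/4, 1095/4, 4529/8, 11373/8, 189981/64, 449275/64, …
ICs: h(0) = -1, h′(0) = 8.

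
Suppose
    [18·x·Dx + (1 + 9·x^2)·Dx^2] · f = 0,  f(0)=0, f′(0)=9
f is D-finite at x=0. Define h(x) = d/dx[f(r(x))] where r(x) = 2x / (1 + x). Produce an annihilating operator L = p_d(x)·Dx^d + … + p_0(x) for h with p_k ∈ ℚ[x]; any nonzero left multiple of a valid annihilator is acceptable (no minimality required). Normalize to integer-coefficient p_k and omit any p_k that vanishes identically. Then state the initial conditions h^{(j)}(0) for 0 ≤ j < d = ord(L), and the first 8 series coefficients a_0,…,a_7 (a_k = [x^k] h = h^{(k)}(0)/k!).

L = (2 + 74·x) + (1 + 2·x + 37·x^2)·Dx  (order 1).
h: a_k = 18, -36, -594, 2520, 16938, -127116, -372474, 5448240, …
ICs: h(0) = 18.

f: a_k = 0, 9, 0, -27, 0, 729/5, 0, -6561/7, …
Change of var in L_f (x↦r) gives L₀.
h₀' ⇒ L via d/dx closure of L₀.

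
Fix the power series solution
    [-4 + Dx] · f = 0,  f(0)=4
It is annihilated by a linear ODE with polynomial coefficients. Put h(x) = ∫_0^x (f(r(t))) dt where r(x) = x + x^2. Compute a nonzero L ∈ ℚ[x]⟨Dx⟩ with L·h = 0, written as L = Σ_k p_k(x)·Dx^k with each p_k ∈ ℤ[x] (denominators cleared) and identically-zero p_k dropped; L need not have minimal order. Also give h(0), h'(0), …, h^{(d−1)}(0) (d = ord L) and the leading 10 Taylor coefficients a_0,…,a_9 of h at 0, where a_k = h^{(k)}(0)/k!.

f: a_k = 4, 16, 32, 128/3, 128/3, 512/15, 1024/45, 4096/315, 2048/315, 8192/2835, …
Substitute x→r, Dx→(1/r')Dx; clear ⇒ L₀.
h=∫₀ˣh₀: take L = L₀·Dx.
L = (-4 - 8·x)·Dx + Dx^2  (order 2).
h: a_k = 0, 4, 8, 16, 80/3, 608/15, 832/15, 22144/315, 26048/315, 640/7, …
ICs: h(0) = 0, h′(0) = 4.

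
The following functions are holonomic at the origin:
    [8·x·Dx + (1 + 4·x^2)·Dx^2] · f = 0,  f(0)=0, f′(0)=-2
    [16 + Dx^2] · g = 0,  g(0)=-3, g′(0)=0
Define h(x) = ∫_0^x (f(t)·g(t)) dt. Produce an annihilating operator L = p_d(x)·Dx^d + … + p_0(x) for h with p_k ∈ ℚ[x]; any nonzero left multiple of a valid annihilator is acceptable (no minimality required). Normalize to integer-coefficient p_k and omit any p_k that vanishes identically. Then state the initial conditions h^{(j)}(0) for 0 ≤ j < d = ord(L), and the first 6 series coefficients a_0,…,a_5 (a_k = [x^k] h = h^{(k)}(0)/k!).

L = (2560 + 29696·x^2 + 118784·x^4 + 262144·x^6 + 262144·x^8)·Dx + (1536·x + 14336·x^3 + 49152·x^5 + 65536·x^7)·Dx^2 + (240 + 3008·x^2 + 13824·x^4 + 32768·x^6 + 32768·x^8)·Dx^3 + (96·x + 896·x^3 + 3072·x^5 + 4096·x^7)·Dx^4 + (5 + 72·x^2 + 400·x^4 + 1024·x^6 + 1024·x^8)·Dx^5  (order 5).
h: a_k = 0, 0, 3, 0, -14, 0, …
ICs: h(0) = 0, h′(0) = 0, h′′(0) = 6, h′′′(0) = 0, h′′′′(0) = -336.

f: a_k = 0, -2, 0, 8/3, 0, -32/5, …
g: a_k = -3, 0, 24, 0, -32, 0, …
L₀ := L_f ⊗_s L_g (sym. prod.), ord ≤ 4.
h=∫h₀ ⇒ L = L₀·Dx.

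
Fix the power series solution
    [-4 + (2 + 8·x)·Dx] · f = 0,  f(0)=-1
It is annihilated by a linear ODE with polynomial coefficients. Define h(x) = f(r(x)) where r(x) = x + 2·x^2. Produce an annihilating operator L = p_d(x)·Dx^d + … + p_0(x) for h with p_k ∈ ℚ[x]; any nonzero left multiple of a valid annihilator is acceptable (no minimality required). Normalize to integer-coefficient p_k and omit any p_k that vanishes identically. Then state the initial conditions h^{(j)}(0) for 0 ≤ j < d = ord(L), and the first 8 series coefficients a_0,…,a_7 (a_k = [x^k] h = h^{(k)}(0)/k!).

f: a_k = -1, -2, 2, -4, 10, -28, 84, -264, …
f∘r: x↦r, Dx↦Dx/r' in L_f ⇒ L₀.
L = (-2 - 8·x) + (1 + 4·x + 8·x^2)·Dx  (order 1).
h: a_k = -1, -2, -2, 4, -6, 4, 12, -56, …
ICs: h(0) = -1.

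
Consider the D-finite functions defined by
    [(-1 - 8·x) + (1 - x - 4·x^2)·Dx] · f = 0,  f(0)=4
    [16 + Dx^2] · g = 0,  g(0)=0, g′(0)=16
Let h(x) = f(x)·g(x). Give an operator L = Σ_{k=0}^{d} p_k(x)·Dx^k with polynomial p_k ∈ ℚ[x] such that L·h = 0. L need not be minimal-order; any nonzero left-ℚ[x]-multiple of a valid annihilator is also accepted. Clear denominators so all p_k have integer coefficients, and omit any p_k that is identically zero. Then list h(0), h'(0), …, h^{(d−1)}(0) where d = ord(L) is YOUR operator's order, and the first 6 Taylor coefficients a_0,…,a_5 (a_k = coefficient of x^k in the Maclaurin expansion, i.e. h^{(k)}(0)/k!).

L = (-8 + 16·x + 64·x^2) + (2 + 16·x)·Dx + (-1 + x + 4·x^2)·Dx^2  (order 2).
h: a_k = 0, 64, 64, 448/3, 1216/3, 5696/5, …
ICs: h(0) = 0, h′(0) = 64.

f: a_k = 4, 4, 20, 36, 116, 260, …
g: a_k = 0, 16, 0, -128/3, 0, 512/15, …
f·g: L₀ = L_f ⊗_s L_g, ord ≤ 1·2.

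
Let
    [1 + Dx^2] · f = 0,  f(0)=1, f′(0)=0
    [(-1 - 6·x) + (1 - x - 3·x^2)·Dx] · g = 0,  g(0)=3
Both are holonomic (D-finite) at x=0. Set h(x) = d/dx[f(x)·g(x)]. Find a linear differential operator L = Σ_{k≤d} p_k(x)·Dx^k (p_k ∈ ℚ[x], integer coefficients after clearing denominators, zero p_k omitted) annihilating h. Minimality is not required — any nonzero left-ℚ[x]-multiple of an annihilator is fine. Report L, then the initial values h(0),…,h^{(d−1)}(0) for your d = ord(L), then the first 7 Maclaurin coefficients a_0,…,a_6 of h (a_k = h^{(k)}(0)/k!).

L = (83 - 2·x - 5·x^2 + 6·x^3 + 9·x^4) + (16 + 98·x + 18·x^2 + 36·x^3)·Dx + (-5 + 4·x + 13·x^2 + 6·x^3 + 9·x^4)·Dx^2  (order 2).
h: a_k = 3, 21, 117/2, 409/2, 4385/8, 63119/40, 994343/240, …
ICs: h(0) = 3, h′(0) = 21.

f: a_k = 1, 0, -1/2, 0, 1/24, 0, -1/720, …
g: a_k = 3, 3, 12, 21, 57, 120, 291, …
f·g: L₀ = L_f ⊗_s L_g, ord ≤ 2·1.
h₀' ⇒ L via d/dx closure of L₀.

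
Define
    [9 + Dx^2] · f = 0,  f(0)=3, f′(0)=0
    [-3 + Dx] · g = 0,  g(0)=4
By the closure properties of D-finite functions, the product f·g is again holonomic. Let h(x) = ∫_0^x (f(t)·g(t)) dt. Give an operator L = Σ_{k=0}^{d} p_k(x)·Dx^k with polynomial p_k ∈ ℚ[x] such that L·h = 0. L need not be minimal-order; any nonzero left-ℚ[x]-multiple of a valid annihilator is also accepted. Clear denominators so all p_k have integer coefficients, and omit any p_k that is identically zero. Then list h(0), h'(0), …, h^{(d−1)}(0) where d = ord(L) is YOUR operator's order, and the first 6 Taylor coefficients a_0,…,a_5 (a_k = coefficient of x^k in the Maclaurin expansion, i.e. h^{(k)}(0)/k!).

L = 18·Dx - 6·Dx^2 + Dx^3  (order 3).
h: a_k = 0, 12, 18, 0, -27, -162/5, …
ICs: h(0) = 0, h′(0) = 12, h′′(0) = 36.

f: a_k = 3, 0, -27/2, 0, 81/8, 0, …
g: a_k = 4, 12, 18, 18, 27/2, 81/10, …
Sym-product of L_f,L_g gives L₀ (≤ ord 2).
∫: right-multiply L₀ by Dx.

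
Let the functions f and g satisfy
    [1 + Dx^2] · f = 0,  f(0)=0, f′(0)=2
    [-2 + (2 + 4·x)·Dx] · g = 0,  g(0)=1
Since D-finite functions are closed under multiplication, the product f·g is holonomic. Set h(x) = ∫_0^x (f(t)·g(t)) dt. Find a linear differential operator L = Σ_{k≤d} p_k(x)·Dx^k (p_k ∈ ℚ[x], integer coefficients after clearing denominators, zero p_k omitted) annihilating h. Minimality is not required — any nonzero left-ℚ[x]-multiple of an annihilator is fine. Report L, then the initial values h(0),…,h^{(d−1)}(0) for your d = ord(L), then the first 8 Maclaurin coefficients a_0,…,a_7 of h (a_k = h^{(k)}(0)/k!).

f: a_k = 0, 2, 0, -1/3, 0, 1/60, 0, -1/2520, …
g: a_k = 1, 1, -1/2, 1/2, -5/8, 7/8, -21/16, 33/16, …
L₀ := L_f ⊗_s L_g (sym. prod.), ord ≤ 2.
Integrate: L := L₀·Dx.
L = (4 + 4·x + 4·x^2)·Dx + (-2 - 4·x)·Dx^2 + (1 + 4·x + 4·x^2)·Dx^3  (order 3).
h: a_k = 0, 0, 1, 2/3, -1/3, 2/15, -8/45, 8/35, …
ICs: h(0) = 0, h′(0) = 0, h′′(0) = 2.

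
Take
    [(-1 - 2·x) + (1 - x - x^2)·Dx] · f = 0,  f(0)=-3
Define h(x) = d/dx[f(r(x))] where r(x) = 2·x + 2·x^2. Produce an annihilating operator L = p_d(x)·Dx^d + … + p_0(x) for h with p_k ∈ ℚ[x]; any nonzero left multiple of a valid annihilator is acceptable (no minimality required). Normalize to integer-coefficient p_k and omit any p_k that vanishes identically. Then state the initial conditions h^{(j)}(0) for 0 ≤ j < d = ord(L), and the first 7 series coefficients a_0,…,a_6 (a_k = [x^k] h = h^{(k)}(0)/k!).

L = (10 + 20·x + 60·x^2 + 80·x^3 + 40·x^4) + (-1 + 10·x^2 + 20·x^3 + 20·x^4 + 8·x^5)·Dx  (order 1).
h: a_k = -6, -60, -360, -1920, -9720, -47088, -221760, …
ICs: h(0) = -6.

f: a_k = -3, -3, -6, -9, -15, -24, -39, …
f∘r: x↦r, Dx↦Dx/r' in L_f ⇒ L₀.
h=h₀': d/dx-closure on L₀ ⇒ L.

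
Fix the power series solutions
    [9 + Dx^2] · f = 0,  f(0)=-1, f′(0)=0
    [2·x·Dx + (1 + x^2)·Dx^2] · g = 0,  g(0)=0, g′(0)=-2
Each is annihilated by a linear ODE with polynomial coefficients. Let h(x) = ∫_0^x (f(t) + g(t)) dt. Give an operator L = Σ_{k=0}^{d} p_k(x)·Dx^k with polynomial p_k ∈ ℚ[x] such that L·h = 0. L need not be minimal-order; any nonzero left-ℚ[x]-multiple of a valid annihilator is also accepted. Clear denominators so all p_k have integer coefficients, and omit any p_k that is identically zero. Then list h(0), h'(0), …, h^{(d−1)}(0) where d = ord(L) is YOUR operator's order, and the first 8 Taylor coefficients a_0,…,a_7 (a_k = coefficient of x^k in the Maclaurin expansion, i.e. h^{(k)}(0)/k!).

f: a_k = -1, 0, 9/2, 0, -27/8, 0, 81/80, 0, …
g: a_k = 0, -2, 0, 2/3, 0, -2/5, 0, 2/7, …
Sum ⇒ L₀ = lclm(L_f,L_g) in ℚ(x)⟨Dx⟩.
h=∫₀ˣh₀: take L = L₀·Dx.
L = (-54·x + 540·x^3 + 162·x^5)·Dx^2 + (63 + 279·x^2 + 297·x^4 + 81·x^6)·Dx^3 + (-6·x + 60·x^3 + 18·x^5)·Dx^4 + (7 + 31·x^2 + 33·x^4 + 9·x^6)·Dx^5  (order 5).
h: a_k = 0, -1, -1, 3/2, 1/6, -27/40, -1/15, 81/560, …
ICs: h(0) = 0, h′(0) = -1, h′′(0) = -2, h′′′(0) = 9, h′′′′(0) = 4.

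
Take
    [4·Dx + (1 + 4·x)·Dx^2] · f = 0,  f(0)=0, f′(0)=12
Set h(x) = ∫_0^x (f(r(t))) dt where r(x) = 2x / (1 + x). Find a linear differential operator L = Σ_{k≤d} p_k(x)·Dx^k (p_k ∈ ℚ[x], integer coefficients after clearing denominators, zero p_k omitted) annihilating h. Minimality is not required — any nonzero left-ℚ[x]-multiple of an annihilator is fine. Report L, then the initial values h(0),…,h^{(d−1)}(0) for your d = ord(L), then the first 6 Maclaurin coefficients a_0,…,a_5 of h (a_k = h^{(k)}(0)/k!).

L = (10 + 18·x)·Dx^2 + (1 + 10·x + 9·x^2)·Dx^3  (order 3).
h: a_k = 0, 0, 12, -40, 182, -984, …
ICs: h(0) = 0, h′(0) = 0, h′′(0) = 24.

f: a_k = 0, 12, -24, 64, -192, 3072/5, …
f∘r: x↦r, Dx↦Dx/r' in L_f ⇒ L₀.
∫: right-multiply L₀ by Dx.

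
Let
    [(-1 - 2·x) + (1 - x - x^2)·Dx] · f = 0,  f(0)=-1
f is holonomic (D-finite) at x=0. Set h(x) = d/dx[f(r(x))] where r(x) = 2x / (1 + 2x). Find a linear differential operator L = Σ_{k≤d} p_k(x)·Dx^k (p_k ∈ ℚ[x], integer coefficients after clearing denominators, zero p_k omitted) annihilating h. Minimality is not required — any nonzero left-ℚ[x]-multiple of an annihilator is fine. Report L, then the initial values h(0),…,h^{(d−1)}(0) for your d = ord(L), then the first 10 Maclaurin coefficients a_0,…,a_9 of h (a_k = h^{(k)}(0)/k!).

f: a_k = -1, -1, -2, -3, -5, -8, -13, -21, -34, -55, …
Substitute x→r, Dx→(1/r')Dx; clear ⇒ L₀.
h₀' ⇒ L via d/dx closure of L₀.
L = (4 + 24·x + 96·x^2 + 96·x^3) + (-1 - 10·x - 24·x^2 + 8·x^3 + 48·x^4)·Dx  (order 1).
h: a_k = -2, -8, 0, -64, 160, -768, 2688, -10240, 36864, -133120, …
ICs: h(0) = -2.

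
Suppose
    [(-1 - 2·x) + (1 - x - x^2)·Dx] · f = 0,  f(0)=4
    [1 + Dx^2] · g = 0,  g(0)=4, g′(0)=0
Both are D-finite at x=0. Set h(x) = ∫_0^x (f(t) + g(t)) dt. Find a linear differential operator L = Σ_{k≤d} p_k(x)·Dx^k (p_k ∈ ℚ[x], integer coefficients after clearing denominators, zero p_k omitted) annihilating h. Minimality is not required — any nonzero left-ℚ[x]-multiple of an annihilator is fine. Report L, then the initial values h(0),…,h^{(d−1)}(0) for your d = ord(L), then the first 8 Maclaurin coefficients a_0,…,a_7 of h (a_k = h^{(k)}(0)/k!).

L = (19 + 48·x + 31·x^2 + 24·x^3 + 5·x^4 + 2·x^5)·Dx + (-5 + x + 4·x^2 + 7·x^3 + 6·x^4 + 3·x^5 + x^6)·Dx^2 + (19 + 48·x + 31·x^2 + 24·x^3 + 5·x^4 + 2·x^5)·Dx^3 + (-5 + x + 4·x^2 + 7·x^3 + 6·x^4 + 3·x^5 + x^6)·Dx^4  (order 4).
h: a_k = 0, 8, 2, 2, 3, 121/30, 16/3, 1337/180, …
ICs: h(0) = 0, h′(0) = 8, h′′(0) = 4, h′′′(0) = 12.

f: a_k = 4, 4, 8, 12, 20, 32, 52, 84, …
g: a_k = 4, 0, -2, 0, 1/6, 0, -1/180, 0, …
Weyl lclm of L_f,L_g ⇒ L₀ (ord ≤ 3).
h=∫h₀ ⇒ L = L₀·Dx.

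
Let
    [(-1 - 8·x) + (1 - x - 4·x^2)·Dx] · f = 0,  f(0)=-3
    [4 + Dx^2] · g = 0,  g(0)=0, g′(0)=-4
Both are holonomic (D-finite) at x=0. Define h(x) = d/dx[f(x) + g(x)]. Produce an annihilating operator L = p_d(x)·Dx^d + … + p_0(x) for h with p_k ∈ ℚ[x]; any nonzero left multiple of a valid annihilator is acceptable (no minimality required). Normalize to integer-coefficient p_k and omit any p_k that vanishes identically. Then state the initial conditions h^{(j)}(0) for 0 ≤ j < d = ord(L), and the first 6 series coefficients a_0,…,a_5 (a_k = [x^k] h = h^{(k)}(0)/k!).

f: a_k = -3, -3, -15, -27, -87, -195, …
g: a_k = 0, -4, 0, 8/3, 0, -8/15, …
Weyl lclm of L_f,L_g ⇒ L₀ (ord ≤ 3).
Derive L from L₀ (diff closure).
L = (1472 + 8672·x + 38224·x^2 + 28480·x^3 + 58880·x^4 + 9216·x^5 + 12288·x^6) + (-116 - 892·x + 504·x^2 + 2312·x^3 + 5920·x^4 + 10368·x^5 + 3584·x^6 + 4096·x^7)·Dx + (368 + 2168·x + 9556·x^2 + 7120·x^3 + 14720·x^4 + 2304·x^5 + 3072·x^6)·Dx^2 + (-29 - 223·x + 126·x^2 + 578·x^3 + 1480·x^4 + 2592·x^5 + 896·x^6 + 1024·x^7)·Dx^3  (order 3).
h: a_k = -7, -30, -73, -348, -2933/3, -3258, …
ICs: h(0) = -7, h′(0) = -30, h′′(0) = -146.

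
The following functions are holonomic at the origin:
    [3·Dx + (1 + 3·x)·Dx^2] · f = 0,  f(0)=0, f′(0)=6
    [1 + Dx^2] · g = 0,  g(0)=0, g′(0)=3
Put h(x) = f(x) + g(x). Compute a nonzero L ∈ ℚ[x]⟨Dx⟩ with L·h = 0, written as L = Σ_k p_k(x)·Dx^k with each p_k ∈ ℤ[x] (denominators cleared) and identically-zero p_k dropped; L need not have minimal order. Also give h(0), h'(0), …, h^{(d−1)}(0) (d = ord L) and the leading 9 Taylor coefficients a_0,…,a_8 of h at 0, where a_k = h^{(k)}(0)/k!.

L = (165 + 18·x + 27·x^2)·Dx + (19 + 63·x + 27·x^2 + 27·x^3)·Dx^2 + (165 + 18·x + 27·x^2)·Dx^3 + (19 + 63·x + 27·x^2 + 27·x^3)·Dx^4  (order 4).
h: a_k = 0, 9, -9, 35/2, -81/2, 3889/40, -243, 1049759/1680, -6561/4, …
ICs: h(0) = 0, h′(0) = 9, h′′(0) = -18, h′′′(0) = 105.

f: a_k = 0, 6, -9, 18, -81/2, 486/5, -243, 4374/7, -6561/4, …
g: a_k = 0, 3, 0, -1/2, 0, 1/40, 0, -1/1680, 0, …
f+g: L₀ = lclm(L_f,L_g), ord ≤ 2+2.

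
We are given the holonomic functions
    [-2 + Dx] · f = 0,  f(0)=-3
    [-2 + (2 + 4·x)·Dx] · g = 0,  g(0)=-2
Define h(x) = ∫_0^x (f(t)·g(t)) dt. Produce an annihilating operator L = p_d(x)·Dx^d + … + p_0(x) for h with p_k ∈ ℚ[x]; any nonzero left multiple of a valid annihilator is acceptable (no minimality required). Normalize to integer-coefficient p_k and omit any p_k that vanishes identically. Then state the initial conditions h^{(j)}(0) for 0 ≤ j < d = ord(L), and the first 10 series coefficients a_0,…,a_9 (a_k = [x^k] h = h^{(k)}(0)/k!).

L = (-3 - 4·x)·Dx + (1 + 2·x)·Dx^2  (order 2).
h: a_k = 0, 6, 9, 7, 17/4, 33/20, 107/120, -89/840, 1123/2240, -39551/60480, …
ICs: h(0) = 0, h′(0) = 6.

f: a_k = -3, -6, -6, -4, -2, -4/5, -4/15, -8/105, -2/105, -4/945, …
g: a_k = -2, -2, 1, -1, 5/4, -7/4, 21/8, -33/8, 429/64, -715/64, …
h₀=f·g: eliminate ⇒ L₀, order ≤ 1·1.
h=∫h₀ ⇒ L = L₀·Dx.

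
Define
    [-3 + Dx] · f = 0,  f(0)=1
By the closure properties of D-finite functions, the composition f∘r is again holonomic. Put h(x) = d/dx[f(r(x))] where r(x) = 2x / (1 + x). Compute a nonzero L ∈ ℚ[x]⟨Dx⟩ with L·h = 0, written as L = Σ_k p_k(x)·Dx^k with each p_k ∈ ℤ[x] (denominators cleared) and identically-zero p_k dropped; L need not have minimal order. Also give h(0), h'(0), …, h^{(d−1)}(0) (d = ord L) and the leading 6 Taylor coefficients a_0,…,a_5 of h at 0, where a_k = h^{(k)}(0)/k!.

f: a_k = 1, 3, 9/2, 9/2, 27/8, 81/40, …
L₀ from L_f via x↦r, Dx↦r'^{-1}Dx.
h=h₀': d/dx-closure on L₀ ⇒ L.
L = (4 - 2·x) + (-1 - 2·x - x^2)·Dx  (order 1).
h: a_k = 6, 24, 18, -24, -6, 144/5, …
ICs: h(0) = 6.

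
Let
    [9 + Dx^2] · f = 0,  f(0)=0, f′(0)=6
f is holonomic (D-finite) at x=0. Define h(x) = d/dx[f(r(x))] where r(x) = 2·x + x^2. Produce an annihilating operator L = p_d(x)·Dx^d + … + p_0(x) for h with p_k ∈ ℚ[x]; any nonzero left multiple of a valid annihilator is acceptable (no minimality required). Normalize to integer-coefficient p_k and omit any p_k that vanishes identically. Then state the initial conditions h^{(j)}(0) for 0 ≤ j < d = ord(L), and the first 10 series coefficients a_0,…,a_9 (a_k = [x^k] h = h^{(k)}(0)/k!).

f: a_k = 0, 6, 0, -9, 0, 81/20, 0, -243/280, 0, 243/2240, …
f∘r: x↦r, Dx↦Dx/r' in L_f ⇒ L₀.
h₀' ⇒ L via d/dx closure of L₀.
L = (39 + 144·x + 216·x^2 + 144·x^3 + 36·x^4) + (-3 - 3·x)·Dx + (1 + 2·x + x^2)·Dx^2  (order 2).
h: a_k = 12, 12, -216, -432, 378, 1890, 7452/5, -9072/5, -306909/70, -32481/14, …
ICs: h(0) = 12, h′(0) = 12.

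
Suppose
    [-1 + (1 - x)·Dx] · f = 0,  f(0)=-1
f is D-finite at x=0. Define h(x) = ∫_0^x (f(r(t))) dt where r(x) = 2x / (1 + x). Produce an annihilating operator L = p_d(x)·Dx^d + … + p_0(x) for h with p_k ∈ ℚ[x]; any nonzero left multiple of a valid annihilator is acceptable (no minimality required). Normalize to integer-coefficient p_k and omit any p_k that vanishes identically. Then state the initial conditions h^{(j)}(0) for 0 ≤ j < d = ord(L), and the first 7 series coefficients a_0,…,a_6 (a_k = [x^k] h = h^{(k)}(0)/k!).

f: a_k = -1, -1, -1, -1, -1, -1, -1, …
Substitute x→r, Dx→(1/r')Dx; clear ⇒ L₀.
h=∫₀ˣh₀: take L = L₀·Dx.
L = 2·Dx + (-1 + x^2)·Dx^2  (order 2).
h: a_k = 0, -1, -1, -2/3, -1/2, -2/5, -1/3, …
ICs: h(0) = 0, h′(0) = -1.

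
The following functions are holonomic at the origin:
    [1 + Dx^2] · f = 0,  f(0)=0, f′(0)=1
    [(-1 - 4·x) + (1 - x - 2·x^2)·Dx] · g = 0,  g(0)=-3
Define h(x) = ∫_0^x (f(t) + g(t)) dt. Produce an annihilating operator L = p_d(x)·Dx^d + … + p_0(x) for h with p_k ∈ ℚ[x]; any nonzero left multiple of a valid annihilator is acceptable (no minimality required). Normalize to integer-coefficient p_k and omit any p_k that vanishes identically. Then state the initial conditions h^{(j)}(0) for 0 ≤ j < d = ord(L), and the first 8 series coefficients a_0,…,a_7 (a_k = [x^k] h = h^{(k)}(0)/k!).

f: a_k = 0, 1, 0, -1/6, 0, 1/120, 0, -1/5040, …
g: a_k = -3, -3, -9, -15, -33, -63, -129, -255, …
Sum ⇒ L₀ = lclm(L_f,L_g) in ℚ(x)⟨Dx⟩.
∫: right-multiply L₀ by Dx.
L = (-31 - 146·x - 133·x^2 - 184·x^3 - 20·x^4 - 16·x^5)·Dx + (7 + 3·x - 3·x^2 - 37·x^3 - 42·x^4 - 12·x^5 - 8·x^6)·Dx^2 + (-31 - 146·x - 133·x^2 - 184·x^3 - 20·x^4 - 16·x^5)·Dx^3 + (7 + 3·x - 3·x^2 - 37·x^3 - 42·x^4 - 12·x^5 - 8·x^6)·Dx^4  (order 4).
h: a_k = 0, -3, -1, -3, -91/24, -33/5, -7559/720, -129/7, …
ICs: h(0) = 0, h′(0) = -3, h′′(0) = -2, h′′′(0) = -18.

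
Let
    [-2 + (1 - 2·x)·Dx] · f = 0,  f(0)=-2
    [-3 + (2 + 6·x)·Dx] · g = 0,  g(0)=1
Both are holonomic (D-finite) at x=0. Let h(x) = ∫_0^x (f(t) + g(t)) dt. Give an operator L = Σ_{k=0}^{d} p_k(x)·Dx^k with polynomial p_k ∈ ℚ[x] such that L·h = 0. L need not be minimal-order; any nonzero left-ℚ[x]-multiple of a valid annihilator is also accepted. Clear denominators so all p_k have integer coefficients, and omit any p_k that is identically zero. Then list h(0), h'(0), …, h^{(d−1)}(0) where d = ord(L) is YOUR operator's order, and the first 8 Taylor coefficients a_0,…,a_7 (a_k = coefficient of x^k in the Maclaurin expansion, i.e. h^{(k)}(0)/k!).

f: a_k = -2, -4, -8, -16, -32, -64, -128, -256, …
g: a_k = 1, 3/2, -9/8, 27/16, -405/128, 1701/256, -15309/1024, 72171/2048, …
h₀=f+g: left-lcm gives L₀, ord ≤ 2.
h=∫₀ˣh₀: take L = L₀·Dx.
L = (-66 - 108·x)·Dx + (41 + 156·x + 324·x^2)·Dx^2 + (-2 - 38·x - 24·x^2 + 216·x^3)·Dx^3  (order 3).
h: a_k = 0, -1, -5/4, -73/24, -229/64, -4501/640, -14683/1536, -146381/7168, …
ICs: h(0) = 0, h′(0) = -1, h′′(0) = -5/2.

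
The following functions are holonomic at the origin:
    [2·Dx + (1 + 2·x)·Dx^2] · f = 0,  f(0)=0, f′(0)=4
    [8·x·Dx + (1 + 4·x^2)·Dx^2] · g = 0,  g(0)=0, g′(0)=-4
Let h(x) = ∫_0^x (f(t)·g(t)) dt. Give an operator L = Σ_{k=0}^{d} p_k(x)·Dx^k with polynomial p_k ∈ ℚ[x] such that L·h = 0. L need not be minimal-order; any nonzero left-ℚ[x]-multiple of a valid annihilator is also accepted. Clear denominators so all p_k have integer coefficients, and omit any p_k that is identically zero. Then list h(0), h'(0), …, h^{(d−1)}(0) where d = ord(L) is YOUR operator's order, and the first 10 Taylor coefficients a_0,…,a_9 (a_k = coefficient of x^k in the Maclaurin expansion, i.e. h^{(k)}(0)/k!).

f: a_k = 0, 4, -4, 16/3, -8, 64/5, -64/3, 256/7, -64, 1024/9, …
g: a_k = 0, -4, 0, 16/3, 0, -64/5, 0, 256/7, 0, -1024/9, …
f·g: L₀ = L_f ⊗_s L_g, ord ≤ 2·2.
Integrate: L := L₀·Dx.
L = (192 + 704·x + 2560·x^2 + 9984·x^3 + 15360·x^4 + 13312·x^5 + 4096·x^7)·Dx^2 + (72 + 992·x + 4928·x^2 + 15488·x^3 + 34816·x^4 + 47616·x^5 + 35840·x^6 + 6144·x^7 + 14336·x^8)·Dx^3 + (24 + 256·x + 1536·x^2 + 4992·x^3 + 11520·x^4 + 19968·x^5 + 24576·x^6 + 18432·x^7 + 6144·x^8 + 8192·x^9)·Dx^4 + (5 + 36·x + 148·x^2 + 448·x^3 + 1056·x^4 + 1920·x^5 + 2688·x^6 + 3072·x^7 + 2304·x^8 + 1024·x^9 + 1024·x^10)·Dx^5  (order 5).
h: a_k = 0, 0, 0, -16/3, 4, 0, 16/9, -3328/315, 176/15, 0, …
ICs: h(0) = 0, h′(0) = 0, h′′(0) = 0, h′′′(0) = -32, h′′′′(0) = 96.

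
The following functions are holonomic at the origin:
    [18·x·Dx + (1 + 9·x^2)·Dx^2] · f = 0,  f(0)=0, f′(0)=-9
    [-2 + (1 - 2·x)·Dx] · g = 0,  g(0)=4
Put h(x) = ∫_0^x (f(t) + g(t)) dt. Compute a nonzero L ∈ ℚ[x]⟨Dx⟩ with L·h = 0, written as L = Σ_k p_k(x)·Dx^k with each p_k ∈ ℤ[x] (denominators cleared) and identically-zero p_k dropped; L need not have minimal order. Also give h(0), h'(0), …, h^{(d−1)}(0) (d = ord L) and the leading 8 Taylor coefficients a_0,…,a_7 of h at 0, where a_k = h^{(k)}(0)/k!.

f: a_k = 0, -9, 0, 27, 0, -729/5, 0, 6561/7, …
g: a_k = 4, 8, 16, 32, 64, 128, 256, 512, …
f+g: L₀ = lclm(L_f,L_g), ord ≤ 2+1.
Integrate: L := L₀·Dx.
L = (36 - 288·x - 972·x^2)·Dx^2 + (-21 + 36·x - 9·x^2 - 972·x^3)·Dx^3 + (2 + 5·x + 45·x^3 - 162·x^4)·Dx^4  (order 4).
h: a_k = 0, 4, -1/2, 16/3, 59/4, 64/5, -89/30, 256/7, …
ICs: h(0) = 0, h′(0) = 4, h′′(0) = -1, h′′′(0) = 32.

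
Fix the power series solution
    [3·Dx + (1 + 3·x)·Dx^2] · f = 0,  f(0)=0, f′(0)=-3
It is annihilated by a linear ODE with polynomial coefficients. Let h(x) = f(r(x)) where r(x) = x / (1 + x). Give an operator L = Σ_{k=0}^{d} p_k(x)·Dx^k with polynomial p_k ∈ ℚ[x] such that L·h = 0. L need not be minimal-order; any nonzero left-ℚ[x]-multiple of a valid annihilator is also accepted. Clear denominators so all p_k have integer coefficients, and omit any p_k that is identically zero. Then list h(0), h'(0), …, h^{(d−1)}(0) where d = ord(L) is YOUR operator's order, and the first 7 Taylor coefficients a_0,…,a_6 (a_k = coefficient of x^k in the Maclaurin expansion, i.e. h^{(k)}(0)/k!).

f: a_k = 0, -3, 9/2, -9, 81/4, -243/5, 243/2, …
L₀ from L_f via x↦r, Dx↦r'^{-1}Dx.
L = (5 + 8·x)·Dx + (1 + 5·x + 4·x^2)·Dx^2  (order 2).
h: a_k = 0, -3, 15/2, -21, 255/4, -1023/5, 1365/2, …
ICs: h(0) = 0, h′(0) = -3.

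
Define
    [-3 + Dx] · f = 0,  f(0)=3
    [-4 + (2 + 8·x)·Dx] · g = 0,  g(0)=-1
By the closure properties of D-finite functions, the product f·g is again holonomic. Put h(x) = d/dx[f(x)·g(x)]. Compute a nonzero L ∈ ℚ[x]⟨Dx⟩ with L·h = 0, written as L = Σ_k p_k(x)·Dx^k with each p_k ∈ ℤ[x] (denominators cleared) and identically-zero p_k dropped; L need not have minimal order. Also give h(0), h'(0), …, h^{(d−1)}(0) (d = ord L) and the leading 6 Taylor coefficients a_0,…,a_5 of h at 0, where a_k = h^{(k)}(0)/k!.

f: a_k = 3, 9, 27/2, 27/2, 81/8, 243/40, …
g: a_k = -1, -2, 2, -4, 10, -28, …
h₀=f·g: eliminate ⇒ L₀, order ≤ 1·1.
h=h₀': d/dx-closure on L₀ ⇒ L.
L = (17 + 120·x + 144·x^2) + (-5 - 32·x - 48·x^2)·Dx  (order 1).
h: a_k = -15, -51, -207/2, -129/2, -1893/8, 4131/8, …
ICs: h(0) = -15.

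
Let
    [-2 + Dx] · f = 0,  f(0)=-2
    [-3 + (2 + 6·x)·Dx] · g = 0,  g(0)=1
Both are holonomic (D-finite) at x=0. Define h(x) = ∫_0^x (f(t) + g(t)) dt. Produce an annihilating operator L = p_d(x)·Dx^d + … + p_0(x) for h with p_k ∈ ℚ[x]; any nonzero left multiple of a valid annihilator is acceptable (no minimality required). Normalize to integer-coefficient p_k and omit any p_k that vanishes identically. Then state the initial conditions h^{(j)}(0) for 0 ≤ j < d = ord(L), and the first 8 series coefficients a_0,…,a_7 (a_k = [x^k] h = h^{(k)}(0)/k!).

L = (42 + 72·x)·Dx + (-25 - 96·x - 144·x^2)·Dx^2 + (2 + 30·x + 72·x^2)·Dx^3  (order 3).
h: a_k = 0, -1, -5/4, -41/24, -47/192, -1727/1920, 23467/23040, -697097/322560, …
ICs: h(0) = 0, h′(0) = -1, h′′(0) = -5/2.

f: a_k = -2, -4, -4, -8/3, -4/3, -8/15, -8/45, -16/315, …
g: a_k = 1, 3/2, -9/8, 27/16, -405/128, 1701/256, -15309/1024, 72171/2048, …
L₀ := lclm(L_f,L_g); ord L₀ ≤ 1+1.
∫: right-multiply L₀ by Dx.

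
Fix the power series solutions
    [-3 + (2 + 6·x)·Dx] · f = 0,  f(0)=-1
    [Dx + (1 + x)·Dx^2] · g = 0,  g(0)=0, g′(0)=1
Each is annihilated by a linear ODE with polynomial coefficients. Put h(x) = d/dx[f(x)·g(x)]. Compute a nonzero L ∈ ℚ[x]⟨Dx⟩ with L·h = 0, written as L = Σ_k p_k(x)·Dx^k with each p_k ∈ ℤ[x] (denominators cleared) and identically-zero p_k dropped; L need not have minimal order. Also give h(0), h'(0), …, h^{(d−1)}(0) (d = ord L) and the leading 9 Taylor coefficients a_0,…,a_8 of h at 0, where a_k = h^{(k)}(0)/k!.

L = (3 + 126·x + 27·x^2) + (128 + 648·x + 864·x^2 + 216·x^3)·Dx + (28 + 208·x + 504·x^2 + 432·x^3 + 108·x^4)·Dx^2  (order 2).
h: a_k = -1, -2, 37/8, -10, 2917/128, -17671/320, 719709/5120, -830323/2240, 229791643/229376, …
ICs: h(0) = -1, h′(0) = -2.

f: a_k = -1, -3/2, 9/8, -27/16, 405/128, -1701/256, 15309/1024, -72171/2048, 2814669/32768, …
g: a_k = 0, 1, -1/2, 1/3, -1/4, 1/5, -1/6, 1/7, -1/8, …
L₀ := L_f ⊗_s L_g (sym. prod.), ord ≤ 2.
Differentiate: ansatz ord ≤ ord L₀ ⇒ L.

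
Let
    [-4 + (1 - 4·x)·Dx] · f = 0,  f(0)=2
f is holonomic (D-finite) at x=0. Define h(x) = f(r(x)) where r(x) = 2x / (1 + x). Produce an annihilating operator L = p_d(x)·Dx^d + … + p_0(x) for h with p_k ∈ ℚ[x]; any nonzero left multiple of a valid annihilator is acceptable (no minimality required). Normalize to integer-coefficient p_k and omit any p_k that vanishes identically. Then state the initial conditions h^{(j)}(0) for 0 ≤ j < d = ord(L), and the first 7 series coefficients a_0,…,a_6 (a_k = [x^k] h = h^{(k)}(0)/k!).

f: a_k = 2, 8, 32, 128, 512, 2048, 8192, …
L₀ from L_f via x↦r, Dx↦r'^{-1}Dx.
L = 8 + (-1 + 6·x + 7·x^2)·Dx  (order 1).
h: a_k = 2, 16, 112, 784, 5488, 38416, 268912, …
ICs: h(0) = 2.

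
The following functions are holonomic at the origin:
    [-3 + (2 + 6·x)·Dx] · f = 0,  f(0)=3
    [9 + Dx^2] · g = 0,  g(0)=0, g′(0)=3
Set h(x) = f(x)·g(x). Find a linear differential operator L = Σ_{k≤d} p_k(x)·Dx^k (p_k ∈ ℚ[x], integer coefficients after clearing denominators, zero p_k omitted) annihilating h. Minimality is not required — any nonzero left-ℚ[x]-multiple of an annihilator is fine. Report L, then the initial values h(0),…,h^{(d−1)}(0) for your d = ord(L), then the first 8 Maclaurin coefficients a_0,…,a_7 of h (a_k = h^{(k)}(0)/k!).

f: a_k = 3, 9/2, -27/8, 81/16, -1215/128, 5103/256, -45927/1024, 216513/2048, …
g: a_k = 0, 3, 0, -9/2, 0, 81/40, 0, -243/560, …
Product ⇒ symmetric product L₀, ord ≤ 2.
L = (63 + 216·x + 324·x^2) + (-12 - 36·x)·Dx + (4 + 24·x + 36·x^2)·Dx^2  (order 2).
h: a_k = 0, 9, 27/2, -189/8, -81/16, -4617/640, 59049/1280, -716607/7168, …
ICs: h(0) = 0, h′(0) = 9.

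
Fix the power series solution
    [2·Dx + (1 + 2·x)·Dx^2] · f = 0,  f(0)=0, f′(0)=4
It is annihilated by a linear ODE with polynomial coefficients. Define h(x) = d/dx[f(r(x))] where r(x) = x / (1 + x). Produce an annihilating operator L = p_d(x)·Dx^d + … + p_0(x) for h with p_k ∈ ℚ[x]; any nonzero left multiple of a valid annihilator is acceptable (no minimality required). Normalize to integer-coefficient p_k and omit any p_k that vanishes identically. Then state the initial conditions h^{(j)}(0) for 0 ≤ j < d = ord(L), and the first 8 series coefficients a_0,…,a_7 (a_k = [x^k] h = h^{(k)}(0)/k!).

L = (4 + 6·x) + (1 + 4·x + 3·x^2)·Dx  (order 1).
h: a_k = 4, -16, 52, -160, 484, -1456, 4372, -13120, …
ICs: h(0) = 4.

f: a_k = 0, 4, -4, 16/3, -8, 64/5, -64/3, 256/7, …
Substitute x→r, Dx→(1/r')Dx; clear ⇒ L₀.
h₀' ⇒ L via d/dx closure of L₀.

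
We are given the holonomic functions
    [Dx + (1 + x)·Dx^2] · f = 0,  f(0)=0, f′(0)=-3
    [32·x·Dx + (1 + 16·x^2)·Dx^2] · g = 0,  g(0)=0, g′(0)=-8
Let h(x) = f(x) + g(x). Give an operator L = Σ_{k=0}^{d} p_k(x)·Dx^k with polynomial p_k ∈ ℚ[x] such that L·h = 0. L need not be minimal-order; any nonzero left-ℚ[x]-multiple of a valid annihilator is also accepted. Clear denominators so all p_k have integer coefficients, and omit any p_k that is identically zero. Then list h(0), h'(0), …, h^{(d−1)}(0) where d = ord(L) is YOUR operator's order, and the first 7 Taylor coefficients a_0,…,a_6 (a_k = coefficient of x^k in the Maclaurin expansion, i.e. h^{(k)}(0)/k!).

f: a_k = 0, -3, 3/2, -1, 3/4, -3/5, 1/2, …
g: a_k = 0, -8, 0, 128/3, 0, -2048/5, 0, …
f+g: L₀ = lclm(L_f,L_g), ord ≤ 2+2.
L = (-32 - 96·x + 1536·x^2 + 512·x^3)·Dx + (-34 - 64·x + 1440·x^2 + 3072·x^3 + 1024·x^4)·Dx^2 + (-1 + 31·x + 32·x^2 + 512·x^3 + 768·x^4 + 256·x^5)·Dx^3  (order 3).
h: a_k = 0, -11, 3/2, 125/3, 3/4, -2051/5, 1/2, …
ICs: h(0) = 0, h′(0) = -11, h′′(0) = 3.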